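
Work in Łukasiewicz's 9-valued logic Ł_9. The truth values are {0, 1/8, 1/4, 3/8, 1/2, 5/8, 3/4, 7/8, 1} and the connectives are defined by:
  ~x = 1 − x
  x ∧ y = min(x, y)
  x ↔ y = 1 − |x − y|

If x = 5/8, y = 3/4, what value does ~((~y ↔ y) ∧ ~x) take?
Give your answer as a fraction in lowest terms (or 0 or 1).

~y = ~3/4 = 1/4
~y ↔ y = 1/4 ↔ 3/4 = 1/2
~x = ~5/8 = 3/8
(~y ↔ y) ∧ ~x = 1/2 ∧ 3/8 = 3/8
~((~y ↔ y) ∧ ~x) = ~3/8 = 5/8

5/8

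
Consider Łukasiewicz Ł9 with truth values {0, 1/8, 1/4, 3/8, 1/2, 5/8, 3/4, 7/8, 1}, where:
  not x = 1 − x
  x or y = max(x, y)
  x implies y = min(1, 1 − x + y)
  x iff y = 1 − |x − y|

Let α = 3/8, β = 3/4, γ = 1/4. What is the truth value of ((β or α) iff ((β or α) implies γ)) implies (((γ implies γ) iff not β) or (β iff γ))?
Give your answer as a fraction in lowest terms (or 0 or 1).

β or α = 3/4 or 3/8 = 3/4
β or α = 3/4 or 3/8 = 3/4
(β or α) implies γ = 3/4 implies 1/4 = 1/2
(β or α) iff ((β or α) implies γ) = 3/4 iff 1/2 = 3/4
γ implies γ = 1/4 implies 1/4 = 1
not β = not 3/4 = 1/4
(γ implies γ) iff not β = 1 iff 1/4 = 1/4
β iff γ = 3/4 iff 1/4 = 1/2
((γ implies γ) iff not β) or (β iff γ) = 1/4 or 1/2 = 1/2
((β or α) iff ((β or α) implies γ)) implies (((γ implies γ) iff not β) or (β iff γ)) = 3/4 implies 1/2 = 3/4

3/4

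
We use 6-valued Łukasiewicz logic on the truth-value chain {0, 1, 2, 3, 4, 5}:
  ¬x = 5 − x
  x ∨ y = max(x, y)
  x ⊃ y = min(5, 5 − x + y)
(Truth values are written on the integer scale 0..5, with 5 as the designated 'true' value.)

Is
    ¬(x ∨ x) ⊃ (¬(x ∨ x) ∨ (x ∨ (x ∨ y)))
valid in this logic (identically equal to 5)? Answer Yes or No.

At x = 3, y = 0, for instance:
x ∨ x = 3 ∨ 3 = 3
¬(x ∨ x) = ¬3 = 2
x ∨ y = 3 ∨ 0 = 3
x ∨ (x ∨ y) = 3 ∨ 3 = 3
¬(x ∨ x) ∨ (x ∨ (x ∨ y)) = 2 ∨ 3 = 3
¬(x ∨ x) ⊃ (¬(x ∨ x) ∨ (x ∨ (x ∨ y))) = 2 ⊃ 3 = 5
and checking the remaining 35 assignments likewise gives ≥ 5 in every case.

Yes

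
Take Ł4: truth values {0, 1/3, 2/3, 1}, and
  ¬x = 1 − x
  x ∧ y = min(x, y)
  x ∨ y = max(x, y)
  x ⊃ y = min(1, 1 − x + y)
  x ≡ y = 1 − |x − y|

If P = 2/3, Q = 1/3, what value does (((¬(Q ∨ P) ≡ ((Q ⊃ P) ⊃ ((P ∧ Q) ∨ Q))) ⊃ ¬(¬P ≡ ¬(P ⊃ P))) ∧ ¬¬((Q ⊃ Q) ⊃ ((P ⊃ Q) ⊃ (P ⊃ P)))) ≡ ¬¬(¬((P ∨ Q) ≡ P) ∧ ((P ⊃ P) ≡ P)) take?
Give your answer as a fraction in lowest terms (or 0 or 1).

Q ∨ P = 1/3 ∨ 2/3 = 2/3
¬(Q ∨ P) = ¬2/3 = 1/3
Q ⊃ P = 1/3 ⊃ 2/3 = 1
P ∧ Q = 2/3 ∧ 1/3 = 1/3
(P ∧ Q) ∨ Q = 1/3 ∨ 1/3 = 1/3
(Q ⊃ P) ⊃ ((P ∧ Q) ∨ Q) = 1 ⊃ 1/3 = 1/3
¬(Q ∨ P) ≡ ((Q ⊃ P) ⊃ ((P ∧ Q) ∨ Q)) = 1/3 ≡ 1/3 = 1
¬P = ¬2/3 = 1/3
P ⊃ P = 2/3 ⊃ 2/3 = 1
¬(P ⊃ P) = ¬1 = 0
¬P ≡ ¬(P ⊃ P) = 1/3 ≡ 0 = 2/3
¬(¬P ≡ ¬(P ⊃ P)) = ¬2/3 = 1/3
(¬(Q ∨ P) ≡ ((Q ⊃ P) ⊃ ((P ∧ Q) ∨ Q))) ⊃ ¬(¬P ≡ ¬(P ⊃ P)) = 1 ⊃ 1/3 = 1/3
Q ⊃ Q = 1/3 ⊃ 1/3 = 1
P ⊃ Q = 2/3 ⊃ 1/3 = 2/3
P ⊃ P = 2/3 ⊃ 2/3 = 1
(P ⊃ Q) ⊃ (P ⊃ P) = 2/3 ⊃ 1 = 1
(Q ⊃ Q) ⊃ ((P ⊃ Q) ⊃ (P ⊃ P)) = 1 ⊃ 1 = 1
¬((Q ⊃ Q) ⊃ ((P ⊃ Q) ⊃ (P ⊃ P))) = ¬1 = 0
¬¬((Q ⊃ Q) ⊃ ((P ⊃ Q) ⊃ (P ⊃ P))) = ¬0 = 1
((¬(Q ∨ P) ≡ ((Q ⊃ P) ⊃ ((P ∧ Q) ∨ Q))) ⊃ ¬(¬P ≡ ¬(P ⊃ P))) ∧ ¬¬((Q ⊃ Q) ⊃ ((P ⊃ Q) ⊃ (P ⊃ P))) = 1/3 ∧ 1 = 1/3
P ∨ Q = 2/3 ∨ 1/3 = 2/3
(P ∨ Q) ≡ P = 2/3 ≡ 2/3 = 1
¬((P ∨ Q) ≡ P) = ¬1 = 0
P ⊃ P = 2/3 ⊃ 2/3 = 1
(P ⊃ P) ≡ P = 1 ≡ 2/3 = 2/3
¬((P ∨ Q) ≡ P) ∧ ((P ⊃ P) ≡ P) = 0 ∧ 2/3 = 0
¬(¬((P ∨ Q) ≡ P) ∧ ((P ⊃ P) ≡ P)) = ¬0 = 1
¬¬(¬((P ∨ Q) ≡ P) ∧ ((P ⊃ P) ≡ P)) = ¬1 = 0
(((¬(Q ∨ P) ≡ ((Q ⊃ P) ⊃ ((P ∧ Q) ∨ Q))) ⊃ ¬(¬P ≡ ¬(P ⊃ P))) ∧ ¬¬((Q ⊃ Q) ⊃ ((P ⊃ Q) ⊃ (P ⊃ P)))) ≡ ¬¬(¬((P ∨ Q) ≡ P) ∧ ((P ⊃ P) ≡ P)) = 1/3 ≡ 0 = 2/3

2/3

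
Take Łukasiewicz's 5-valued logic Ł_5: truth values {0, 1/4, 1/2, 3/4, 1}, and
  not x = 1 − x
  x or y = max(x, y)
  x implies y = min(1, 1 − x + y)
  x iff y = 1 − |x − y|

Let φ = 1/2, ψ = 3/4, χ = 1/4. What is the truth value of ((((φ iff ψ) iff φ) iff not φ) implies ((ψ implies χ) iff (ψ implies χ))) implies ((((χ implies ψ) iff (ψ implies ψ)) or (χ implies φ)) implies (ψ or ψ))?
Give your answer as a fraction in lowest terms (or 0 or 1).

3/4

φ iff ψ = 1/2 iff 3/4 = 3/4
(φ iff ψ) iff φ = 3/4 iff 1/2 = 3/4
not φ = not 1/2 = 1/2
((φ iff ψ) iff φ) iff not φ = 3/4 iff 1/2 = 3/4
ψ implies χ = 3/4 implies 1/4 = 1/2
ψ implies χ = 3/4 implies 1/4 = 1/2
(ψ implies χ) iff (ψ implies χ) = 1/2 iff 1/2 = 1
(((φ iff ψ) iff φ) iff not φ) implies ((ψ implies χ) iff (ψ implies χ)) = 3/4 implies 1 = 1
χ implies ψ = 1/4 implies 3/4 = 1
ψ implies ψ = 3/4 implies 3/4 = 1
(χ implies ψ) iff (ψ implies ψ) = 1 iff 1 = 1
χ implies φ = 1/4 implies 1/2 = 1
((χ implies ψ) iff (ψ implies ψ)) or (χ implies φ) = 1 or 1 = 1
ψ or ψ = 3/4 or 3/4 = 3/4
(((χ implies ψ) iff (ψ implies ψ)) or (χ implies φ)) implies (ψ or ψ) = 1 implies 3/4 = 3/4
((((φ iff ψ) iff φ) iff not φ) implies ((ψ implies χ) iff (ψ implies χ))) implies ((((χ implies ψ) iff (ψ implies ψ)) or (χ implies φ)) implies (ψ or ψ)) = 1 implies 3/4 = 3/4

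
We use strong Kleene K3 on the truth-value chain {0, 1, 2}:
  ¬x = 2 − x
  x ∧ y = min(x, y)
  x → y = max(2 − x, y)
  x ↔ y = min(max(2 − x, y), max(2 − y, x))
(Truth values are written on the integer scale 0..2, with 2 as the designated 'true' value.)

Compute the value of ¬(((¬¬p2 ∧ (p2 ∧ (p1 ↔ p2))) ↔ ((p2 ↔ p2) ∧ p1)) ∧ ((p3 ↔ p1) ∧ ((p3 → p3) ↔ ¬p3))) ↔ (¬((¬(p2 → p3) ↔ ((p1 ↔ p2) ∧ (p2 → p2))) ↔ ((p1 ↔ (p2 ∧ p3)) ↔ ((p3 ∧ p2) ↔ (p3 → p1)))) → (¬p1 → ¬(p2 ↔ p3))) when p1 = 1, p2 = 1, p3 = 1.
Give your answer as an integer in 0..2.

1

¬p2 = ¬1 = 1
¬¬p2 = ¬1 = 1
p1 ↔ p2 = 1 ↔ 1 = 1
p2 ∧ (p1 ↔ p2) = 1 ∧ 1 = 1
¬¬p2 ∧ (p2 ∧ (p1 ↔ p2)) = 1 ∧ 1 = 1
p2 ↔ p2 = 1 ↔ 1 = 1
(p2 ↔ p2) ∧ p1 = 1 ∧ 1 = 1
(¬¬p2 ∧ (p2 ∧ (p1 ↔ p2))) ↔ ((p2 ↔ p2) ∧ p1) = 1 ↔ 1 = 1
p3 ↔ p1 = 1 ↔ 1 = 1
p3 → p3 = 1 → 1 = 1
¬p3 = ¬1 = 1
(p3 → p3) ↔ ¬p3 = 1 ↔ 1 = 1
(p3 ↔ p1) ∧ ((p3 → p3) ↔ ¬p3) = 1 ∧ 1 = 1
((¬¬p2 ∧ (p2 ∧ (p1 ↔ p2))) ↔ ((p2 ↔ p2) ∧ p1)) ∧ ((p3 ↔ p1) ∧ ((p3 → p3) ↔ ¬p3)) = 1 ∧ 1 = 1
¬(((¬¬p2 ∧ (p2 ∧ (p1 ↔ p2))) ↔ ((p2 ↔ p2) ∧ p1)) ∧ ((p3 ↔ p1) ∧ ((p3 → p3) ↔ ¬p3))) = ¬1 = 1
p2 → p3 = 1 → 1 = 1
¬(p2 → p3) = ¬1 = 1
p1 ↔ p2 = 1 ↔ 1 = 1
p2 → p2 = 1 → 1 = 1
(p1 ↔ p2) ∧ (p2 → p2) = 1 ∧ 1 = 1
¬(p2 → p3) ↔ ((p1 ↔ p2) ∧ (p2 → p2)) = 1 ↔ 1 = 1
p2 ∧ p3 = 1 ∧ 1 = 1
p1 ↔ (p2 ∧ p3) = 1 ↔ 1 = 1
p3 ∧ p2 = 1 ∧ 1 = 1
p3 → p1 = 1 → 1 = 1
(p3 ∧ p2) ↔ (p3 → p1) = 1 ↔ 1 = 1
(p1 ↔ (p2 ∧ p3)) ↔ ((p3 ∧ p2) ↔ (p3 → p1)) = 1 ↔ 1 = 1
(¬(p2 → p3) ↔ ((p1 ↔ p2) ∧ (p2 → p2))) ↔ ((p1 ↔ (p2 ∧ p3)) ↔ ((p3 ∧ p2) ↔ (p3 → p1))) = 1 ↔ 1 = 1
¬((¬(p2 → p3) ↔ ((p1 ↔ p2) ∧ (p2 → p2))) ↔ ((p1 ↔ (p2 ∧ p3)) ↔ ((p3 ∧ p2) ↔ (p3 → p1)))) = ¬1 = 1
¬p1 = ¬1 = 1
p2 ↔ p3 = 1 ↔ 1 = 1
¬(p2 ↔ p3) = ¬1 = 1
¬p1 → ¬(p2 ↔ p3) = 1 → 1 = 1
¬((¬(p2 → p3) ↔ ((p1 ↔ p2) ∧ (p2 → p2))) ↔ ((p1 ↔ (p2 ∧ p3)) ↔ ((p3 ∧ p2) ↔ (p3 → p1)))) → (¬p1 → ¬(p2 ↔ p3)) = 1 → 1 = 1
¬(((¬¬p2 ∧ (p2 ∧ (p1 ↔ p2))) ↔ ((p2 ↔ p2) ∧ p1)) ∧ ((p3 ↔ p1) ∧ ((p3 → p3) ↔ ¬p3))) ↔ (¬((¬(p2 → p3) ↔ ((p1 ↔ p2) ∧ (p2 → p2))) ↔ ((p1 ↔ (p2 ∧ p3)) ↔ ((p3 ∧ p2) ↔ (p3 → p1)))) → (¬p1 → ¬(p2 ↔ p3))) = 1 ↔ 1 = 1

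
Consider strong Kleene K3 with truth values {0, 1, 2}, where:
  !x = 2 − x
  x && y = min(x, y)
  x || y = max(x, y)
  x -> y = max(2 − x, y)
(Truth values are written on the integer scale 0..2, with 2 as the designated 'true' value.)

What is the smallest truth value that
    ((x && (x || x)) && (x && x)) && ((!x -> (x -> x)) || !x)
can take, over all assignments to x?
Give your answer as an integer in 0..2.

Take x = 0:
x || x = 0 || 0 = 0
x && (x || x) = 0 && 0 = 0
x && x = 0 && 0 = 0
(x && (x || x)) && (x && x) = 0 && 0 = 0
!x = !0 = 2
x -> x = 0 -> 0 = 2
!x -> (x -> x) = 2 -> 2 = 2
!x = !0 = 2
(!x -> (x -> x)) || !x = 2 || 2 = 2
((x && (x || x)) && (x && x)) && ((!x -> (x -> x)) || !x) = 0 && 2 = 0
No assignment yields a value below 0, so this is the minimum.

0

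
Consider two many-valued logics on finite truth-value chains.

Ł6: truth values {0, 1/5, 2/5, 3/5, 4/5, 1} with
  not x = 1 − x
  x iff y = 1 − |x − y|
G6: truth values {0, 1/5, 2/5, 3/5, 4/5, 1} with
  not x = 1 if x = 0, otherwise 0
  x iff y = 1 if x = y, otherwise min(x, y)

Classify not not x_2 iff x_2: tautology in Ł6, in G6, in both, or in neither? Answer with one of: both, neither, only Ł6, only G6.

In Ł6: every assignment gives 1 — tautology.
In G6: at x_2 = 1/5 the value is 1/5 — not a tautology.

only Ł6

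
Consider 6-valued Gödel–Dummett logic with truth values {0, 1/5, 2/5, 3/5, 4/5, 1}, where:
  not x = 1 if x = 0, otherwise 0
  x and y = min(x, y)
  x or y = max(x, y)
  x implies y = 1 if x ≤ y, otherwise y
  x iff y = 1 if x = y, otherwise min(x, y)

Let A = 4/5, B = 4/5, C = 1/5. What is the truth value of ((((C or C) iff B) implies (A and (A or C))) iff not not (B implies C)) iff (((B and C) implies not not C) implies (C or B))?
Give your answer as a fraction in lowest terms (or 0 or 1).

C or C = 1/5 or 1/5 = 1/5
(C or C) iff B = 1/5 iff 4/5 = 1/5
A or C = 4/5 or 1/5 = 4/5
A and (A or C) = 4/5 and 4/5 = 4/5
((C or C) iff B) implies (A and (A or C)) = 1/5 implies 4/5 = 1
B implies C = 4/5 implies 1/5 = 1/5
not (B implies C) = not 1/5 = 0
not not (B implies C) = not 0 = 1
(((C or C) iff B) implies (A and (A or C))) iff not not (B implies C) = 1 iff 1 = 1
B and C = 4/5 and 1/5 = 1/5
not C = not 1/5 = 0
not not C = not 0 = 1
(B and C) implies not not C = 1/5 implies 1 = 1
C or B = 1/5 or 4/5 = 4/5
((B and C) implies not not C) implies (C or B) = 1 implies 4/5 = 4/5
((((C or C) iff B) implies (A and (A or C))) iff not not (B implies C)) iff (((B and C) implies not not C) implies (C or B)) = 1 iff 4/5 = 4/5

4/5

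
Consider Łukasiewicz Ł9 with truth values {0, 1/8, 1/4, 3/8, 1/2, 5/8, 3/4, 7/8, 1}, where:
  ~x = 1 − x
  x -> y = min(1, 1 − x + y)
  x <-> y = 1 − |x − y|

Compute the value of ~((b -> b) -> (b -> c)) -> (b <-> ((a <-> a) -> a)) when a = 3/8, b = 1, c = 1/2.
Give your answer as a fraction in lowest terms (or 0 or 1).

b -> b = 1 -> 1 = 1
b -> c = 1 -> 1/2 = 1/2
(b -> b) -> (b -> c) = 1 -> 1/2 = 1/2
~((b -> b) -> (b -> c)) = ~1/2 = 1/2
a <-> a = 3/8 <-> 3/8 = 1
(a <-> a) -> a = 1 -> 3/8 = 3/8
b <-> ((a <-> a) -> a) = 1 <-> 3/8 = 3/8
~((b -> b) -> (b -> c)) -> (b <-> ((a <-> a) -> a)) = 1/2 -> 3/8 = 7/8

7/8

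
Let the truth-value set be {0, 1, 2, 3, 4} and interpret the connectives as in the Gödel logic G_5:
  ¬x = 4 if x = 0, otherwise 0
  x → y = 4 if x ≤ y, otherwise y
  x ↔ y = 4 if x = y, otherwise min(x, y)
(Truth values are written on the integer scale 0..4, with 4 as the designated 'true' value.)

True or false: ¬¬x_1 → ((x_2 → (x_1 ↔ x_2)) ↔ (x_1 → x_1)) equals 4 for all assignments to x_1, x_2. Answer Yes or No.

Counterexample: take x_1 = 1, x_2 = 2.
¬x_1 = ¬1 = 0
¬¬x_1 = ¬0 = 4
x_1 ↔ x_2 = 1 ↔ 2 = 1
x_2 → (x_1 ↔ x_2) = 2 → 1 = 1
x_1 → x_1 = 1 → 1 = 4
(x_2 → (x_1 ↔ x_2)) ↔ (x_1 → x_1) = 1 ↔ 4 = 1
¬¬x_1 → ((x_2 → (x_1 ↔ x_2)) ↔ (x_1 → x_1)) = 4 → 1 = 1
This gives 1 ≠ 4.

No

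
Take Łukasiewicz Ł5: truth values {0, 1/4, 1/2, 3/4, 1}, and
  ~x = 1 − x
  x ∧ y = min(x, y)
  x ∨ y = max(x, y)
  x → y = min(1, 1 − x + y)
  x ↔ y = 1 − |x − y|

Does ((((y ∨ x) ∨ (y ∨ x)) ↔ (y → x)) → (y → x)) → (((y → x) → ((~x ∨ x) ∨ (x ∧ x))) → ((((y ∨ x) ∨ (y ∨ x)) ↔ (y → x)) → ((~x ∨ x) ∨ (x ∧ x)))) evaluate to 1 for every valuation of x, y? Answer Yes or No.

At x = 1/4, y = 1/2, for instance:
y ∨ x = 1/2 ∨ 1/4 = 1/2
y ∨ x = 1/2 ∨ 1/4 = 1/2
(y ∨ x) ∨ (y ∨ x) = 1/2 ∨ 1/2 = 1/2
y → x = 1/2 → 1/4 = 3/4
((y ∨ x) ∨ (y ∨ x)) ↔ (y → x) = 1/2 ↔ 3/4 = 3/4
y → x = 1/2 → 1/4 = 3/4
(((y ∨ x) ∨ (y ∨ x)) ↔ (y → x)) → (y → x) = 3/4 → 3/4 = 1
~x = ~1/4 = 3/4
~x ∨ x = 3/4 ∨ 1/4 = 3/4
x ∧ x = 1/4 ∧ 1/4 = 1/4
(~x ∨ x) ∨ (x ∧ x) = 3/4 ∨ 1/4 = 3/4
(y → x) → ((~x ∨ x) ∨ (x ∧ x)) = 3/4 → 3/4 = 1
(((y ∨ x) ∨ (y ∨ x)) ↔ (y → x)) → ((~x ∨ x) ∨ (x ∧ x)) = 3/4 → 3/4 = 1
((y → x) → ((~x ∨ x) ∨ (x ∧ x))) → ((((y ∨ x) ∨ (y ∨ x)) ↔ (y → x)) → ((~x ∨ x) ∨ (x ∧ x))) = 1 → 1 = 1
((((y ∨ x) ∨ (y ∨ x)) ↔ (y → x)) → (y → x)) → (((y → x) → ((~x ∨ x) ∨ (x ∧ x))) → ((((y ∨ x) ∨ (y ∨ x)) ↔ (y → x)) → ((~x ∨ x) ∨ (x ∧ x)))) = 1 → 1 = 1
and checking the remaining 24 assignments likewise gives ≥ 1 in every case.

Yes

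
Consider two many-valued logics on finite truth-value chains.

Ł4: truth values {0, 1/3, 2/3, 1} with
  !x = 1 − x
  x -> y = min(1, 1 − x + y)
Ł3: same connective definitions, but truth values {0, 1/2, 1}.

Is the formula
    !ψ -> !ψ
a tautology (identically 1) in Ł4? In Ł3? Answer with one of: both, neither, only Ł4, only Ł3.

both

In Ł4: every assignment gives 1 — tautology.
In Ł3: every assignment gives 1 — tautology.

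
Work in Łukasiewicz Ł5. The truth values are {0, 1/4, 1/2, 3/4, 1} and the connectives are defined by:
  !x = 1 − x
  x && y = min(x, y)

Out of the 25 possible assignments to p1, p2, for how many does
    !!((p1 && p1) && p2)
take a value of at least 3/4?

4

value 1: 1 assignment (counts)
value 3/4: 3 assignments (counts)
value 1/2: 5 assignments
value 1/4: 7 assignments
value 0: 9 assignments
So 4 of the 25 assignments meet the threshold.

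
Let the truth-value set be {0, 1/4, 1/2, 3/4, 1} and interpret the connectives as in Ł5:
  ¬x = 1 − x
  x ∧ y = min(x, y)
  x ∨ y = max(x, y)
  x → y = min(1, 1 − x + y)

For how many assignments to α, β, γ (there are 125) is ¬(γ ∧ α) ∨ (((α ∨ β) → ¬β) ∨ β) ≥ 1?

97

value 1: 97 assignments (counts)
value 3/4: 25 assignments
value 1/2: 3 assignments
So 97 of the 125 assignments meet the threshold.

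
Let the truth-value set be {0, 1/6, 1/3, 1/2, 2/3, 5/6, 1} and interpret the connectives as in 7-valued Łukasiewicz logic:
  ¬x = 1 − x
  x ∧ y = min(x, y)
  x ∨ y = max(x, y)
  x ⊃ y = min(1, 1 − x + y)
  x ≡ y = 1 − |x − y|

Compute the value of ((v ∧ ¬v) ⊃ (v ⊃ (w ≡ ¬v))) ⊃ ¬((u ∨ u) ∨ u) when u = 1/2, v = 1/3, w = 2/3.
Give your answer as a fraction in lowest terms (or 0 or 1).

¬v = ¬1/3 = 2/3
v ∧ ¬v = 1/3 ∧ 2/3 = 1/3
¬v = ¬1/3 = 2/3
w ≡ ¬v = 2/3 ≡ 2/3 = 1
v ⊃ (w ≡ ¬v) = 1/3 ⊃ 1 = 1
(v ∧ ¬v) ⊃ (v ⊃ (w ≡ ¬v)) = 1/3 ⊃ 1 = 1
u ∨ u = 1/2 ∨ 1/2 = 1/2
(u ∨ u) ∨ u = 1/2 ∨ 1/2 = 1/2
¬((u ∨ u) ∨ u) = ¬1/2 = 1/2
((v ∧ ¬v) ⊃ (v ⊃ (w ≡ ¬v))) ⊃ ¬((u ∨ u) ∨ u) = 1 ⊃ 1/2 = 1/2

1/2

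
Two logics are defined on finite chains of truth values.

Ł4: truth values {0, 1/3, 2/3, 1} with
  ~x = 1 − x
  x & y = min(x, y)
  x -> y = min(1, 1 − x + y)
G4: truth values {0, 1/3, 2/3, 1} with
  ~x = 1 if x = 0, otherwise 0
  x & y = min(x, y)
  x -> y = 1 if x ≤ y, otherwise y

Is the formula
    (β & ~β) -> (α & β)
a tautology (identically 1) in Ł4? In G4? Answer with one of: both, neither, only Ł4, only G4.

only G4

In Ł4: at α = 0, β = 1/3 the value is 2/3 — not a tautology.
In G4: every assignment gives 1 — tautology.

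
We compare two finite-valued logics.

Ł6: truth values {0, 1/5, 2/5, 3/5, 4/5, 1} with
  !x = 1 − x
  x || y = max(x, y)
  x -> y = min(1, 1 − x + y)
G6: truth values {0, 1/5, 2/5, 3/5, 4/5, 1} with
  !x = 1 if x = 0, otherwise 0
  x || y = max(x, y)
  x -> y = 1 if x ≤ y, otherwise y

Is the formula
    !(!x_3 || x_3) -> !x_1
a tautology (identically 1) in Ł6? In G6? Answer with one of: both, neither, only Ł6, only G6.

In Ł6: at x_1 = 4/5, x_3 = 2/5 the value is 4/5 — not a tautology.
In G6: every assignment gives 1 — tautology.

only G6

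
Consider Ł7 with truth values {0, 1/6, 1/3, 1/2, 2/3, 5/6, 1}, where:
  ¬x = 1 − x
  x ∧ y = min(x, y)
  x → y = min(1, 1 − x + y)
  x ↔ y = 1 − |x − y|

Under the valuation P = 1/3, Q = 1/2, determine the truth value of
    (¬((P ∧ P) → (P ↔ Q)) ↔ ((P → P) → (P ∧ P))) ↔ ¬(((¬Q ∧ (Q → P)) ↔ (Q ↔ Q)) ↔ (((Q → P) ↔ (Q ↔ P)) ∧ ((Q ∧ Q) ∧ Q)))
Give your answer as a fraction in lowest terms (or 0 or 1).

P ∧ P = 1/3 ∧ 1/3 = 1/3
P ↔ Q = 1/3 ↔ 1/2 = 5/6
(P ∧ P) → (P ↔ Q) = 1/3 → 5/6 = 1
¬((P ∧ P) → (P ↔ Q)) = ¬1 = 0
P → P = 1/3 → 1/3 = 1
P ∧ P = 1/3 ∧ 1/3 = 1/3
(P → P) → (P ∧ P) = 1 → 1/3 = 1/3
¬((P ∧ P) → (P ↔ Q)) ↔ ((P → P) → (P ∧ P)) = 0 ↔ 1/3 = 2/3
¬Q = ¬1/2 = 1/2
Q → P = 1/2 → 1/3 = 5/6
¬Q ∧ (Q → P) = 1/2 ∧ 5/6 = 1/2
Q ↔ Q = 1/2 ↔ 1/2 = 1
(¬Q ∧ (Q → P)) ↔ (Q ↔ Q) = 1/2 ↔ 1 = 1/2
Q → P = 1/2 → 1/3 = 5/6
Q ↔ P = 1/2 ↔ 1/3 = 5/6
(Q → P) ↔ (Q ↔ P) = 5/6 ↔ 5/6 = 1
Q ∧ Q = 1/2 ∧ 1/2 = 1/2
(Q ∧ Q) ∧ Q = 1/2 ∧ 1/2 = 1/2
((Q → P) ↔ (Q ↔ P)) ∧ ((Q ∧ Q) ∧ Q) = 1 ∧ 1/2 = 1/2
((¬Q ∧ (Q → P)) ↔ (Q ↔ Q)) ↔ (((Q → P) ↔ (Q ↔ P)) ∧ ((Q ∧ Q) ∧ Q)) = 1/2 ↔ 1/2 = 1
¬(((¬Q ∧ (Q → P)) ↔ (Q ↔ Q)) ↔ (((Q → P) ↔ (Q ↔ P)) ∧ ((Q ∧ Q) ∧ Q))) = ¬1 = 0
(¬((P ∧ P) → (P ↔ Q)) ↔ ((P → P) → (P ∧ P))) ↔ ¬(((¬Q ∧ (Q → P)) ↔ (Q ↔ Q)) ↔ (((Q → P) ↔ (Q ↔ P)) ∧ ((Q ∧ Q) ∧ Q))) = 2/3 ↔ 0 = 1/3

1/3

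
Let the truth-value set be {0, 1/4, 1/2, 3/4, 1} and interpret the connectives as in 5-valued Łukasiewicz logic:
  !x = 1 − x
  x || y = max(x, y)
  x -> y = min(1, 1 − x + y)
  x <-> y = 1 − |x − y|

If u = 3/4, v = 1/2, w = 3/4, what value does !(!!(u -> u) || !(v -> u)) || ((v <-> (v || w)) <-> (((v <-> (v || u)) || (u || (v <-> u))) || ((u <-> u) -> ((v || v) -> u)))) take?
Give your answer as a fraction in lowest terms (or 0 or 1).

u -> u = 3/4 -> 3/4 = 1
!(u -> u) = !1 = 0
!!(u -> u) = !0 = 1
v -> u = 1/2 -> 3/4 = 1
!(v -> u) = !1 = 0
!!(u -> u) || !(v -> u) = 1 || 0 = 1
!(!!(u -> u) || !(v -> u)) = !1 = 0
v || w = 1/2 || 3/4 = 3/4
v <-> (v || w) = 1/2 <-> 3/4 = 3/4
v || u = 1/2 || 3/4 = 3/4
v <-> (v || u) = 1/2 <-> 3/4 = 3/4
v <-> u = 1/2 <-> 3/4 = 3/4
u || (v <-> u) = 3/4 || 3/4 = 3/4
(v <-> (v || u)) || (u || (v <-> u)) = 3/4 || 3/4 = 3/4
u <-> u = 3/4 <-> 3/4 = 1
v || v = 1/2 || 1/2 = 1/2
(v || v) -> u = 1/2 -> 3/4 = 1
(u <-> u) -> ((v || v) -> u) = 1 -> 1 = 1
((v <-> (v || u)) || (u || (v <-> u))) || ((u <-> u) -> ((v || v) -> u)) = 3/4 || 1 = 1
(v <-> (v || w)) <-> (((v <-> (v || u)) || (u || (v <-> u))) || ((u <-> u) -> ((v || v) -> u))) = 3/4 <-> 1 = 3/4
!(!!(u -> u) || !(v -> u)) || ((v <-> (v || w)) <-> (((v <-> (v || u)) || (u || (v <-> u))) || ((u <-> u) -> ((v || v) -> u)))) = 0 || 3/4 = 3/4

3/4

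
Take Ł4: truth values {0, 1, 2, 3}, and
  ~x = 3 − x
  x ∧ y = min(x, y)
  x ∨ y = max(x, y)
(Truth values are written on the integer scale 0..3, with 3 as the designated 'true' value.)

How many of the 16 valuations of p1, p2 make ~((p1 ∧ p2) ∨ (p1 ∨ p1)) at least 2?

8

p1 = 0, p2 = 0 ↦ 3  ≥
p1 = 0, p2 = 1 ↦ 3  ≥
p1 = 0, p2 = 2 ↦ 3  ≥
p1 = 0, p2 = 3 ↦ 3  ≥
p1 = 1, p2 = 0 ↦ 2  ≥
p1 = 1, p2 = 1 ↦ 2  ≥
p1 = 1, p2 = 2 ↦ 2  ≥
p1 = 1, p2 = 3 ↦ 2  ≥
p1 = 2, p2 = 0 ↦ 1  <
p1 = 2, p2 = 1 ↦ 1  <
p1 = 2, p2 = 2 ↦ 1  <
p1 = 2, p2 = 3 ↦ 1  <
p1 = 3, p2 = 0 ↦ 0  <
p1 = 3, p2 = 1 ↦ 0  <
p1 = 3, p2 = 2 ↦ 0  <
p1 = 3, p2 = 3 ↦ 0  <
So 8 of the 16 assignments meet the threshold.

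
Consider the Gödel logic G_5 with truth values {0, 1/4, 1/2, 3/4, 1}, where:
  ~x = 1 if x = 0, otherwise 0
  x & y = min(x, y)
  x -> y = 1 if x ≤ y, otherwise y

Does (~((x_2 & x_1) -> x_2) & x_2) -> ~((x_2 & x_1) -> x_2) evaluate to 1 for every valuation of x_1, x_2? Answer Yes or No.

Yes

At x_1 = 3/4, x_2 = 1/4, for instance:
x_2 & x_1 = 1/4 & 3/4 = 1/4
(x_2 & x_1) -> x_2 = 1/4 -> 1/4 = 1
~((x_2 & x_1) -> x_2) = ~1 = 0
~((x_2 & x_1) -> x_2) & x_2 = 0 & 1/4 = 0
(~((x_2 & x_1) -> x_2) & x_2) -> ~((x_2 & x_1) -> x_2) = 0 -> 0 = 1
and checking the remaining 24 assignments likewise gives ≥ 1 in every case.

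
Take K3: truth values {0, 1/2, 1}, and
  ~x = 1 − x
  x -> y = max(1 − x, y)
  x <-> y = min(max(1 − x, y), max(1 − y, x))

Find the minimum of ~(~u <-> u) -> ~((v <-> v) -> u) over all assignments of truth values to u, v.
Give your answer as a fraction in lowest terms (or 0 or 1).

0

Take u = 1, v = 0:
~u = ~1 = 0
~u <-> u = 0 <-> 1 = 0
~(~u <-> u) = ~0 = 1
v <-> v = 0 <-> 0 = 1
(v <-> v) -> u = 1 -> 1 = 1
~((v <-> v) -> u) = ~1 = 0
~(~u <-> u) -> ~((v <-> v) -> u) = 1 -> 0 = 0
No assignment yields a value below 0, so this is the minimum.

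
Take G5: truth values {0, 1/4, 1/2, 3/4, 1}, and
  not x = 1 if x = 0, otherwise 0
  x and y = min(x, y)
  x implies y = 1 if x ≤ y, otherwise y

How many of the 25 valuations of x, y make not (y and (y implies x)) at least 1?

9

value 1: 9 assignments (counts)
value 0: 16 assignments
So 9 of the 25 assignments meet the threshold.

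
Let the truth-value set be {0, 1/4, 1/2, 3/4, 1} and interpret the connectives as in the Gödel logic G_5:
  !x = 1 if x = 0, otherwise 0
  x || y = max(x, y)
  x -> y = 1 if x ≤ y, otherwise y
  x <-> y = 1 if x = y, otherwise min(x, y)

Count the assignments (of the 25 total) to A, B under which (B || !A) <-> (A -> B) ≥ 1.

19

value 1: 19 assignments (counts)
value 3/4: 3 assignments
value 1/2: 2 assignments
value 1/4: 1 assignment
So 19 of the 25 assignments meet the threshold.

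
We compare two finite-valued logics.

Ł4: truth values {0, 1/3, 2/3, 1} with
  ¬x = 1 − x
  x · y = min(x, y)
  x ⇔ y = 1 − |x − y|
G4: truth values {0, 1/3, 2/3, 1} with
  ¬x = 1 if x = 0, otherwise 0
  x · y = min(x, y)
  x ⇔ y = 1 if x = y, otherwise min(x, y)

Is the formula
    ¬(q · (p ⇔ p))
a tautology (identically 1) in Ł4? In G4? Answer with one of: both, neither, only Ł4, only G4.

In Ł4: at p = 0, q = 1/3 the value is 2/3 — not a tautology.
In G4: at p = 0, q = 1/3 the value is 0 — not a tautology.

neither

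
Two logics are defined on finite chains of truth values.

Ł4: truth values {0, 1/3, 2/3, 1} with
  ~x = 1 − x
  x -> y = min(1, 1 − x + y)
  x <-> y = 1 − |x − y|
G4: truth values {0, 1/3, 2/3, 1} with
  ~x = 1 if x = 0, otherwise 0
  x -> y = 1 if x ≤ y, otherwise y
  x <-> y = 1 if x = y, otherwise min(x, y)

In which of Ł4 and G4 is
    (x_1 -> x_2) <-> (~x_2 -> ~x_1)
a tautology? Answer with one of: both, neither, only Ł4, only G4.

In Ł4: every assignment gives 1 — tautology.
In G4: at x_1 = 2/3, x_2 = 1/3 the value is 1/3 — not a tautology.

only Ł4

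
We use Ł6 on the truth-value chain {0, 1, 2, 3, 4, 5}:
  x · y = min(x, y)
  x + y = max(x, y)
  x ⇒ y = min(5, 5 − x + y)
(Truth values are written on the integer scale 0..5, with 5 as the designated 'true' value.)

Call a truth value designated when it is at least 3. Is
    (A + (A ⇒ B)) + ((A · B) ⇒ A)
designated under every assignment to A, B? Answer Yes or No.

Yes

At A = 5, B = 1, for instance:
A ⇒ B = 5 ⇒ 1 = 1
A + (A ⇒ B) = 5 + 1 = 5
A · B = 5 · 1 = 1
(A · B) ⇒ A = 1 ⇒ 5 = 5
(A + (A ⇒ B)) + ((A · B) ⇒ A) = 5 + 5 = 5
and checking the remaining 35 assignments likewise gives ≥ 3 in every case.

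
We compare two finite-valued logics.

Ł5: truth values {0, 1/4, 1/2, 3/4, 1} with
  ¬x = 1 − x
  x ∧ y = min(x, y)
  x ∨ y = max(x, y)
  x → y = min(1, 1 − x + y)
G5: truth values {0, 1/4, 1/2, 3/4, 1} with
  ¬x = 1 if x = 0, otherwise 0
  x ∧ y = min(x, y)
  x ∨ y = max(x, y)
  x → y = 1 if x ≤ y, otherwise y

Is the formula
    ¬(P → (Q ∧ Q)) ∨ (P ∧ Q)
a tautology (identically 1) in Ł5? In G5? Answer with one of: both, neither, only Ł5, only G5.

neither

In Ł5: at P = 0, Q = 0 the value is 0 — not a tautology.
In G5: at P = 0, Q = 0 the value is 0 — not a tautology.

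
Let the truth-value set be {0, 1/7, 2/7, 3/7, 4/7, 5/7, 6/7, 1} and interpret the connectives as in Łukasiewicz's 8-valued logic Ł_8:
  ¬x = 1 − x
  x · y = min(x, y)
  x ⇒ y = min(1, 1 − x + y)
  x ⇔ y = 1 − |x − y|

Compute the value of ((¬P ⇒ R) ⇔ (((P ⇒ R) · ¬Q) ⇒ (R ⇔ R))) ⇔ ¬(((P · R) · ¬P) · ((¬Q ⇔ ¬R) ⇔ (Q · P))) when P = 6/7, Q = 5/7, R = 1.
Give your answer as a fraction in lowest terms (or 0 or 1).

6/7

¬P = ¬6/7 = 1/7
¬P ⇒ R = 1/7 ⇒ 1 = 1
P ⇒ R = 6/7 ⇒ 1 = 1
¬Q = ¬5/7 = 2/7
(P ⇒ R) · ¬Q = 1 · 2/7 = 2/7
R ⇔ R = 1 ⇔ 1 = 1
((P ⇒ R) · ¬Q) ⇒ (R ⇔ R) = 2/7 ⇒ 1 = 1
(¬P ⇒ R) ⇔ (((P ⇒ R) · ¬Q) ⇒ (R ⇔ R)) = 1 ⇔ 1 = 1
P · R = 6/7 · 1 = 6/7
¬P = ¬6/7 = 1/7
(P · R) · ¬P = 6/7 · 1/7 = 1/7
¬Q = ¬5/7 = 2/7
¬R = ¬1 = 0
¬Q ⇔ ¬R = 2/7 ⇔ 0 = 5/7
Q · P = 5/7 · 6/7 = 5/7
(¬Q ⇔ ¬R) ⇔ (Q · P) = 5/7 ⇔ 5/7 = 1
((P · R) · ¬P) · ((¬Q ⇔ ¬R) ⇔ (Q · P)) = 1/7 · 1 = 1/7
¬(((P · R) · ¬P) · ((¬Q ⇔ ¬R) ⇔ (Q · P))) = ¬1/7 = 6/7
((¬P ⇒ R) ⇔ (((P ⇒ R) · ¬Q) ⇒ (R ⇔ R))) ⇔ ¬(((P · R) · ¬P) · ((¬Q ⇔ ¬R) ⇔ (Q · P))) = 1 ⇔ 6/7 = 6/7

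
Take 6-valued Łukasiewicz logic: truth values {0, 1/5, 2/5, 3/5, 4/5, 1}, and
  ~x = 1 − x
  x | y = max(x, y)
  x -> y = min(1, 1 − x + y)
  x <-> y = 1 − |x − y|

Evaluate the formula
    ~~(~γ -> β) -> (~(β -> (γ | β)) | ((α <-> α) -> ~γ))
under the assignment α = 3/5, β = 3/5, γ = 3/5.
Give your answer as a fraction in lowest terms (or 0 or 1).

2/5

~γ = ~3/5 = 2/5
~γ -> β = 2/5 -> 3/5 = 1
~(~γ -> β) = ~1 = 0
~~(~γ -> β) = ~0 = 1
γ | β = 3/5 | 3/5 = 3/5
β -> (γ | β) = 3/5 -> 3/5 = 1
~(β -> (γ | β)) = ~1 = 0
α <-> α = 3/5 <-> 3/5 = 1
~γ = ~3/5 = 2/5
(α <-> α) -> ~γ = 1 -> 2/5 = 2/5
~(β -> (γ | β)) | ((α <-> α) -> ~γ) = 0 | 2/5 = 2/5
~~(~γ -> β) -> (~(β -> (γ | β)) | ((α <-> α) -> ~γ)) = 1 -> 2/5 = 2/5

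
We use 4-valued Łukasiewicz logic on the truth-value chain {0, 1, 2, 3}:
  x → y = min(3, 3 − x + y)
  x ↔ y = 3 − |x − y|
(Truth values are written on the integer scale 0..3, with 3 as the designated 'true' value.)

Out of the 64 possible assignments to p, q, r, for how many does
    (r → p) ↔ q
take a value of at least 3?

16

value 3: 16 assignments (counts)
value 2: 21 assignments
value 1: 16 assignments
value 0: 11 assignments
So 16 of the 64 assignments meet the threshold.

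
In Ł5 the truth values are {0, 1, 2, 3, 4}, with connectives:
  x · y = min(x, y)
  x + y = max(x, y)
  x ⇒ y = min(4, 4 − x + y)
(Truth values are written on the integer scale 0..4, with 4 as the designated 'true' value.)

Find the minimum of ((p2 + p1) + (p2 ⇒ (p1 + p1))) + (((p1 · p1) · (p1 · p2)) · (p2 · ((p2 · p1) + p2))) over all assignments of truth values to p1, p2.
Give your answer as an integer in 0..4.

Take p1 = 0, p2 = 2:
p2 + p1 = 2 + 0 = 2
p1 + p1 = 0 + 0 = 0
p2 ⇒ (p1 + p1) = 2 ⇒ 0 = 2
(p2 + p1) + (p2 ⇒ (p1 + p1)) = 2 + 2 = 2
p1 · p1 = 0 · 0 = 0
p1 · p2 = 0 · 2 = 0
(p1 · p1) · (p1 · p2) = 0 · 0 = 0
p2 · p1 = 2 · 0 = 0
(p2 · p1) + p2 = 0 + 2 = 2
p2 · ((p2 · p1) + p2) = 2 · 2 = 2
((p1 · p1) · (p1 · p2)) · (p2 · ((p2 · p1) + p2)) = 0 · 2 = 0
((p2 + p1) + (p2 ⇒ (p1 + p1))) + (((p1 · p1) · (p1 · p2)) · (p2 · ((p2 · p1) + p2))) = 2 + 0 = 2
No assignment yields a value below 2, so this is the minimum.

2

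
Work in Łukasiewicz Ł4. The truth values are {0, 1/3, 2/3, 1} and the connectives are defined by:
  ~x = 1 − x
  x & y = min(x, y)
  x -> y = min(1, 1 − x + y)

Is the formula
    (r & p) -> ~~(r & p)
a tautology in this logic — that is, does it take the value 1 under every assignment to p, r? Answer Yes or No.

p = 0, r = 0 ↦ 1
p = 0, r = 1/3 ↦ 1
p = 0, r = 2/3 ↦ 1
p = 0, r = 1 ↦ 1
p = 1/3, r = 0 ↦ 1
p = 1/3, r = 1/3 ↦ 1
p = 1/3, r = 2/3 ↦ 1
p = 1/3, r = 1 ↦ 1
p = 2/3, r = 0 ↦ 1
p = 2/3, r = 1/3 ↦ 1
p = 2/3, r = 2/3 ↦ 1
p = 2/3, r = 1 ↦ 1
p = 1, r = 0 ↦ 1
p = 1, r = 1/3 ↦ 1
p = 1, r = 2/3 ↦ 1
p = 1, r = 1 ↦ 1
Every assignment gives a value ≥ 1.

Yes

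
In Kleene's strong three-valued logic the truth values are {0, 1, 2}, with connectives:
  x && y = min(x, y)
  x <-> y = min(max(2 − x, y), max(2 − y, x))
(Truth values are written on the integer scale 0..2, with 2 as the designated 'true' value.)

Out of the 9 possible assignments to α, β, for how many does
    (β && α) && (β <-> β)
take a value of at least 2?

1

α = 0, β = 0 ↦ 0  <
α = 0, β = 1 ↦ 0  <
α = 0, β = 2 ↦ 0  <
α = 1, β = 0 ↦ 0  <
α = 1, β = 1 ↦ 1  <
α = 1, β = 2 ↦ 1  <
α = 2, β = 0 ↦ 0  <
α = 2, β = 1 ↦ 1  <
α = 2, β = 2 ↦ 2  ≥
So 1 of the 9 assignments meets the threshold.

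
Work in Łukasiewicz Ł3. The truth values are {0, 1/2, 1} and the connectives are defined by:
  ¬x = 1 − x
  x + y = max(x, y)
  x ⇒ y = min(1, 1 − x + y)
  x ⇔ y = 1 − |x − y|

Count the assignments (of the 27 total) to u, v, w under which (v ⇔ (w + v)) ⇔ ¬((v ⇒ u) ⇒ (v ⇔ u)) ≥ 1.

4

value 1: 4 assignments (counts)
value 1/2: 8 assignments
value 0: 15 assignments
So 4 of the 27 assignments meet the threshold.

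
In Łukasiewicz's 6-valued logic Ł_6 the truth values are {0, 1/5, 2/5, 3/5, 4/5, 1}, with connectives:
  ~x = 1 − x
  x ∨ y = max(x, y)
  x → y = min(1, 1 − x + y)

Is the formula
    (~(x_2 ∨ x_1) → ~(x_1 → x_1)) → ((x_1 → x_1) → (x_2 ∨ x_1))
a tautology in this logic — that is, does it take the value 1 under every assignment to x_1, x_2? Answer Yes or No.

At x_1 = 2/5, x_2 = 2/5, for instance:
x_2 ∨ x_1 = 2/5 ∨ 2/5 = 2/5
~(x_2 ∨ x_1) = ~2/5 = 3/5
x_1 → x_1 = 2/5 → 2/5 = 1
~(x_1 → x_1) = ~1 = 0
~(x_2 ∨ x_1) → ~(x_1 → x_1) = 3/5 → 0 = 2/5
(x_1 → x_1) → (x_2 ∨ x_1) = 1 → 2/5 = 2/5
(~(x_2 ∨ x_1) → ~(x_1 → x_1)) → ((x_1 → x_1) → (x_2 ∨ x_1)) = 2/5 → 2/5 = 1
and checking the remaining 35 assignments likewise gives ≥ 1 in every case.

Yes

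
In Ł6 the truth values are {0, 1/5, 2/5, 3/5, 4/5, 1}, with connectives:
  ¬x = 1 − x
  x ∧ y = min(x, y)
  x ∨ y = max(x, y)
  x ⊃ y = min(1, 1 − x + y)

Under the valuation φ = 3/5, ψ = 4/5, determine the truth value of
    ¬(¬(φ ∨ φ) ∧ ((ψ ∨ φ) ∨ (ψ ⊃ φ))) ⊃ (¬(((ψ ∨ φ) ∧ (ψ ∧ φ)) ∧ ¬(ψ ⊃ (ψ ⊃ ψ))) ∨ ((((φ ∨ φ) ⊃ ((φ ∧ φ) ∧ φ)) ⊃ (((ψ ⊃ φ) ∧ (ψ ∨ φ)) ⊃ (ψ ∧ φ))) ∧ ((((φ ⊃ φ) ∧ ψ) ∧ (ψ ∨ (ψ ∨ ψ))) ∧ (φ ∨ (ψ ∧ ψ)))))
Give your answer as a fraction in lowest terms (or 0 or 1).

φ ∨ φ = 3/5 ∨ 3/5 = 3/5
¬(φ ∨ φ) = ¬3/5 = 2/5
ψ ∨ φ = 4/5 ∨ 3/5 = 4/5
ψ ⊃ φ = 4/5 ⊃ 3/5 = 4/5
(ψ ∨ φ) ∨ (ψ ⊃ φ) = 4/5 ∨ 4/5 = 4/5
¬(φ ∨ φ) ∧ ((ψ ∨ φ) ∨ (ψ ⊃ φ)) = 2/5 ∧ 4/5 = 2/5
¬(¬(φ ∨ φ) ∧ ((ψ ∨ φ) ∨ (ψ ⊃ φ))) = ¬2/5 = 3/5
ψ ∨ φ = 4/5 ∨ 3/5 = 4/5
ψ ∧ φ = 4/5 ∧ 3/5 = 3/5
(ψ ∨ φ) ∧ (ψ ∧ φ) = 4/5 ∧ 3/5 = 3/5
ψ ⊃ ψ = 4/5 ⊃ 4/5 = 1
ψ ⊃ (ψ ⊃ ψ) = 4/5 ⊃ 1 = 1
¬(ψ ⊃ (ψ ⊃ ψ)) = ¬1 = 0
((ψ ∨ φ) ∧ (ψ ∧ φ)) ∧ ¬(ψ ⊃ (ψ ⊃ ψ)) = 3/5 ∧ 0 = 0
¬(((ψ ∨ φ) ∧ (ψ ∧ φ)) ∧ ¬(ψ ⊃ (ψ ⊃ ψ))) = ¬0 = 1
φ ∨ φ = 3/5 ∨ 3/5 = 3/5
φ ∧ φ = 3/5 ∧ 3/5 = 3/5
(φ ∧ φ) ∧ φ = 3/5 ∧ 3/5 = 3/5
(φ ∨ φ) ⊃ ((φ ∧ φ) ∧ φ) = 3/5 ⊃ 3/5 = 1
ψ ⊃ φ = 4/5 ⊃ 3/5 = 4/5
ψ ∨ φ = 4/5 ∨ 3/5 = 4/5
(ψ ⊃ φ) ∧ (ψ ∨ φ) = 4/5 ∧ 4/5 = 4/5
ψ ∧ φ = 4/5 ∧ 3/5 = 3/5
((ψ ⊃ φ) ∧ (ψ ∨ φ)) ⊃ (ψ ∧ φ) = 4/5 ⊃ 3/5 = 4/5
((φ ∨ φ) ⊃ ((φ ∧ φ) ∧ φ)) ⊃ (((ψ ⊃ φ) ∧ (ψ ∨ φ)) ⊃ (ψ ∧ φ)) = 1 ⊃ 4/5 = 4/5
φ ⊃ φ = 3/5 ⊃ 3/5 = 1
(φ ⊃ φ) ∧ ψ = 1 ∧ 4/5 = 4/5
ψ ∨ ψ = 4/5 ∨ 4/5 = 4/5
ψ ∨ (ψ ∨ ψ) = 4/5 ∨ 4/5 = 4/5
((φ ⊃ φ) ∧ ψ) ∧ (ψ ∨ (ψ ∨ ψ)) = 4/5 ∧ 4/5 = 4/5
ψ ∧ ψ = 4/5 ∧ 4/5 = 4/5
φ ∨ (ψ ∧ ψ) = 3/5 ∨ 4/5 = 4/5
(((φ ⊃ φ) ∧ ψ) ∧ (ψ ∨ (ψ ∨ ψ))) ∧ (φ ∨ (ψ ∧ ψ)) = 4/5 ∧ 4/5 = 4/5
(((φ ∨ φ) ⊃ ((φ ∧ φ) ∧ φ)) ⊃ (((ψ ⊃ φ) ∧ (ψ ∨ φ)) ⊃ (ψ ∧ φ))) ∧ ((((φ ⊃ φ) ∧ ψ) ∧ (ψ ∨ (ψ ∨ ψ))) ∧ (φ ∨ (ψ ∧ ψ))) = 4/5 ∧ 4/5 = 4/5
¬(((ψ ∨ φ) ∧ (ψ ∧ φ)) ∧ ¬(ψ ⊃ (ψ ⊃ ψ))) ∨ ((((φ ∨ φ) ⊃ ((φ ∧ φ) ∧ φ)) ⊃ (((ψ ⊃ φ) ∧ (ψ ∨ φ)) ⊃ (ψ ∧ φ))) ∧ ((((φ ⊃ φ) ∧ ψ) ∧ (ψ ∨ (ψ ∨ ψ))) ∧ (φ ∨ (ψ ∧ ψ)))) = 1 ∨ 4/5 = 1
¬(¬(φ ∨ φ) ∧ ((ψ ∨ φ) ∨ (ψ ⊃ φ))) ⊃ (¬(((ψ ∨ φ) ∧ (ψ ∧ φ)) ∧ ¬(ψ ⊃ (ψ ⊃ ψ))) ∨ ((((φ ∨ φ) ⊃ ((φ ∧ φ) ∧ φ)) ⊃ (((ψ ⊃ φ) ∧ (ψ ∨ φ)) ⊃ (ψ ∧ φ))) ∧ ((((φ ⊃ φ) ∧ ψ) ∧ (ψ ∨ (ψ ∨ ψ))) ∧ (φ ∨ (ψ ∧ ψ))))) = 3/5 ⊃ 1 = 1

1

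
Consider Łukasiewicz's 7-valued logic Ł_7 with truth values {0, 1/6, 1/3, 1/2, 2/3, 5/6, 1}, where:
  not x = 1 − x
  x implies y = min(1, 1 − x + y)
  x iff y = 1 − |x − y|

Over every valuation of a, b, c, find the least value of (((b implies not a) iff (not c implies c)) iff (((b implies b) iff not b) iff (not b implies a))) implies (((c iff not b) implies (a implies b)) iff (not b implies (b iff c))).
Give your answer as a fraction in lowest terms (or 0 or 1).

Take a = 1, b = 1/3, c = 2/3:
not a = not 1 = 0
b implies not a = 1/3 implies 0 = 2/3
not c = not 2/3 = 1/3
not c implies c = 1/3 implies 2/3 = 1
(b implies not a) iff (not c implies c) = 2/3 iff 1 = 2/3
b implies b = 1/3 implies 1/3 = 1
not b = not 1/3 = 2/3
(b implies b) iff not b = 1 iff 2/3 = 2/3
not b = not 1/3 = 2/3
not b implies a = 2/3 implies 1 = 1
((b implies b) iff not b) iff (not b implies a) = 2/3 iff 1 = 2/3
((b implies not a) iff (not c implies c)) iff (((b implies b) iff not b) iff (not b implies a)) = 2/3 iff 2/3 = 1
not b = not 1/3 = 2/3
c iff not b = 2/3 iff 2/3 = 1
a implies b = 1 implies 1/3 = 1/3
(c iff not b) implies (a implies b) = 1 implies 1/3 = 1/3
not b = not 1/3 = 2/3
b iff c = 1/3 iff 2/3 = 2/3
not b implies (b iff c) = 2/3 implies 2/3 = 1
((c iff not b) implies (a implies b)) iff (not b implies (b iff c)) = 1/3 iff 1 = 1/3
(((b implies not a) iff (not c implies c)) iff (((b implies b) iff not b) iff (not b implies a))) implies (((c iff not b) implies (a implies b)) iff (not b implies (b iff c))) = 1 implies 1/3 = 1/3
No assignment yields a value below 1/3, so this is the minimum.

1/3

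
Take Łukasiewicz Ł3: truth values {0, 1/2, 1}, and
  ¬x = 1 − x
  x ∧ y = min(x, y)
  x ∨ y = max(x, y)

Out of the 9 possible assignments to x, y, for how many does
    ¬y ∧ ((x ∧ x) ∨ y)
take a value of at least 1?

x = 0, y = 0 ↦ 0  <
x = 0, y = 1/2 ↦ 1/2  <
x = 0, y = 1 ↦ 0  <
x = 1/2, y = 0 ↦ 1/2  <
x = 1/2, y = 1/2 ↦ 1/2  <
x = 1/2, y = 1 ↦ 0  <
x = 1, y = 0 ↦ 1  ≥
x = 1, y = 1/2 ↦ 1/2  <
x = 1, y = 1 ↦ 0  <
So 1 of the 9 assignments meets the threshold.

1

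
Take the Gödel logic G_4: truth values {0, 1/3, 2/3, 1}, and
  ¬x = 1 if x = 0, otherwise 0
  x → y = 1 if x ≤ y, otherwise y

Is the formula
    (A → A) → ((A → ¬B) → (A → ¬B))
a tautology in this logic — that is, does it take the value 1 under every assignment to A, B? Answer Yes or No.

A = 0, B = 0 ↦ 1
A = 0, B = 1/3 ↦ 1
A = 0, B = 2/3 ↦ 1
A = 0, B = 1 ↦ 1
A = 1/3, B = 0 ↦ 1
A = 1/3, B = 1/3 ↦ 1
A = 1/3, B = 2/3 ↦ 1
A = 1/3, B = 1 ↦ 1
A = 2/3, B = 0 ↦ 1
A = 2/3, B = 1/3 ↦ 1
A = 2/3, B = 2/3 ↦ 1
A = 2/3, B = 1 ↦ 1
A = 1, B = 0 ↦ 1
A = 1, B = 1/3 ↦ 1
A = 1, B = 2/3 ↦ 1
A = 1, B = 1 ↦ 1
Every assignment gives a value ≥ 1.

Yes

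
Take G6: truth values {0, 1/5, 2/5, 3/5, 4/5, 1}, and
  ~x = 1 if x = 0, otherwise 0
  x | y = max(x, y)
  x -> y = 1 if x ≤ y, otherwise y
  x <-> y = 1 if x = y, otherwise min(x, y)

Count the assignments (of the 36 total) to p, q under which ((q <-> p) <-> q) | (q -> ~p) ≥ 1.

22

value 1: 22 assignments (counts)
value 4/5: 2 assignments
value 3/5: 3 assignments
value 2/5: 4 assignments
value 1/5: 5 assignments
So 22 of the 36 assignments meet the threshold.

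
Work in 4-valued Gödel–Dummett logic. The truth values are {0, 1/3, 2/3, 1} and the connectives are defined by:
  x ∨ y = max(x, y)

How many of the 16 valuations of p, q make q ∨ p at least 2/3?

12

p = 0, q = 0 ↦ 0  <
p = 0, q = 1/3 ↦ 1/3  <
p = 0, q = 2/3 ↦ 2/3  ≥
p = 0, q = 1 ↦ 1  ≥
p = 1/3, q = 0 ↦ 1/3  <
p = 1/3, q = 1/3 ↦ 1/3  <
p = 1/3, q = 2/3 ↦ 2/3  ≥
p = 1/3, q = 1 ↦ 1  ≥
p = 2/3, q = 0 ↦ 2/3  ≥
p = 2/3, q = 1/3 ↦ 2/3  ≥
p = 2/3, q = 2/3 ↦ 2/3  ≥
p = 2/3, q = 1 ↦ 1  ≥
p = 1, q = 0 ↦ 1  ≥
p = 1, q = 1/3 ↦ 1  ≥
p = 1, q = 2/3 ↦ 1  ≥
p = 1, q = 1 ↦ 1  ≥
So 12 of the 16 assignments meet the threshold.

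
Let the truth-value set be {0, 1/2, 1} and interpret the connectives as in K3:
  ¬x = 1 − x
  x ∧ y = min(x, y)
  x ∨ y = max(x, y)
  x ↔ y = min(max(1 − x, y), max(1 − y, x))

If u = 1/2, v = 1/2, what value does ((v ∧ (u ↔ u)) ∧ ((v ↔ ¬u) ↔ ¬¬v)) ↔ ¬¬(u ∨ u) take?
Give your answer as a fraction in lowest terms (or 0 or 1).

1/2

u ↔ u = 1/2 ↔ 1/2 = 1/2
v ∧ (u ↔ u) = 1/2 ∧ 1/2 = 1/2
¬u = ¬1/2 = 1/2
v ↔ ¬u = 1/2 ↔ 1/2 = 1/2
¬v = ¬1/2 = 1/2
¬¬v = ¬1/2 = 1/2
(v ↔ ¬u) ↔ ¬¬v = 1/2 ↔ 1/2 = 1/2
(v ∧ (u ↔ u)) ∧ ((v ↔ ¬u) ↔ ¬¬v) = 1/2 ∧ 1/2 = 1/2
u ∨ u = 1/2 ∨ 1/2 = 1/2
¬(u ∨ u) = ¬1/2 = 1/2
¬¬(u ∨ u) = ¬1/2 = 1/2
((v ∧ (u ↔ u)) ∧ ((v ↔ ¬u) ↔ ¬¬v)) ↔ ¬¬(u ∨ u) = 1/2 ↔ 1/2 = 1/2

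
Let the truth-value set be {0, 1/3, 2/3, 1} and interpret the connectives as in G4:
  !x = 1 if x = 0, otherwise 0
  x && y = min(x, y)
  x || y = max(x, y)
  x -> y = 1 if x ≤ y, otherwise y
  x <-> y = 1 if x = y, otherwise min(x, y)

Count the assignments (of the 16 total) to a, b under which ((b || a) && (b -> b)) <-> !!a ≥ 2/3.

a = 0, b = 0 ↦ 1  ≥
a = 0, b = 1/3 ↦ 0  <
a = 0, b = 2/3 ↦ 0  <
a = 0, b = 1 ↦ 0  <
a = 1/3, b = 0 ↦ 1/3  <
a = 1/3, b = 1/3 ↦ 1/3  <
a = 1/3, b = 2/3 ↦ 2/3  ≥
a = 1/3, b = 1 ↦ 1  ≥
a = 2/3, b = 0 ↦ 2/3  ≥
a = 2/3, b = 1/3 ↦ 2/3  ≥
a = 2/3, b = 2/3 ↦ 2/3  ≥
a = 2/3, b = 1 ↦ 1  ≥
a = 1, b = 0 ↦ 1  ≥
a = 1, b = 1/3 ↦ 1  ≥
a = 1, b = 2/3 ↦ 1  ≥
a = 1, b = 1 ↦ 1  ≥
So 11 of the 16 assignments meet the threshold.

11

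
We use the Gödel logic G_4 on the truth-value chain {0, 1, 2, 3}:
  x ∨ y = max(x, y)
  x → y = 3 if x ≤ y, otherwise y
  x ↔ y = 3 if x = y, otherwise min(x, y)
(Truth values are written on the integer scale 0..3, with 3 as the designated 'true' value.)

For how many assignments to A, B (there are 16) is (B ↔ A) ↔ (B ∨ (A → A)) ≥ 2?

6

A = 0, B = 0 ↦ 3  ≥
A = 0, B = 1 ↦ 0  <
A = 0, B = 2 ↦ 0  <
A = 0, B = 3 ↦ 0  <
A = 1, B = 0 ↦ 0  <
A = 1, B = 1 ↦ 3  ≥
A = 1, B = 2 ↦ 1  <
A = 1, B = 3 ↦ 1  <
A = 2, B = 0 ↦ 0  <
A = 2, B = 1 ↦ 1  <
A = 2, B = 2 ↦ 3  ≥
A = 2, B = 3 ↦ 2  ≥
A = 3, B = 0 ↦ 0  <
A = 3, B = 1 ↦ 1  <
A = 3, B = 2 ↦ 2  ≥
A = 3, B = 3 ↦ 3  ≥
So 6 of the 16 assignments meet the threshold.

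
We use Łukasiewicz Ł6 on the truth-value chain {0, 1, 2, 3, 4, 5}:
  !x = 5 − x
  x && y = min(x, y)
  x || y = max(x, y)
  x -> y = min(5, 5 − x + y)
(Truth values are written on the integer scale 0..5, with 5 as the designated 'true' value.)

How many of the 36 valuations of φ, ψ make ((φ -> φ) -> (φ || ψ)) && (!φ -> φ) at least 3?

21

value 5: 8 assignments (counts)
value 4: 8 assignments (counts)
value 3: 5 assignments (counts)
value 2: 7 assignments
value 1: 2 assignments
value 0: 6 assignments
So 21 of the 36 assignments meet the threshold.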